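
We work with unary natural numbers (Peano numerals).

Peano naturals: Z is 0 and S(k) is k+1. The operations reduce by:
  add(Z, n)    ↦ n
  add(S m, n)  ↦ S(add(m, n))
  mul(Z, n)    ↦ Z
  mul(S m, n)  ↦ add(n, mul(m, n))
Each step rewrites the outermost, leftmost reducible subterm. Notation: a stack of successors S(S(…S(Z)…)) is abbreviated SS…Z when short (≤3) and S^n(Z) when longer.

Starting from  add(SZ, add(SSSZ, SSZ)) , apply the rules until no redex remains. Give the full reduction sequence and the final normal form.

Answer: normal form = S^6(Z)  (in 6 steps)

Reduction:
  start: add(SZ, add(SSSZ, SSZ))
  →1  S(add(Z, add(SSSZ, SSZ)))
  →2  S(add(SSSZ, SSZ))
  →3  S(S(add(SSZ, SSZ)))
  →4  S(S(S(add(SZ, SSZ))))
  →5  S(S(S(S(add(Z, SSZ)))))
  →6  S^6(Z)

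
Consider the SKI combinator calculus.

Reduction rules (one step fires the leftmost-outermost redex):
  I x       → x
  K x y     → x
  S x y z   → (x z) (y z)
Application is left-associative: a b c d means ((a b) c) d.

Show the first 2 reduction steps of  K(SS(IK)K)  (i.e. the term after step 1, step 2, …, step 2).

Answer: after 2 steps: K(SK(KK))

Derivation:
  start: K(SS(IK)K)
  [1] K(SK(IKK))
  [2] K(SK(KK))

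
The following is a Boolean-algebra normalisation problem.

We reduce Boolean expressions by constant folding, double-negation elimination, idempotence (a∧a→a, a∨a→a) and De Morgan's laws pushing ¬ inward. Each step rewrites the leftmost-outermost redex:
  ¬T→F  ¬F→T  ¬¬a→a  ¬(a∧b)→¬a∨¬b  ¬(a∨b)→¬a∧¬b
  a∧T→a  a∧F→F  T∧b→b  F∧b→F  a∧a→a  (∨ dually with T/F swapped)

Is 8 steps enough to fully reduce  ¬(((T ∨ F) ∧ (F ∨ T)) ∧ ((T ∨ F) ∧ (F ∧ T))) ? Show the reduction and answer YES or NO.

  start: ¬(((T ∨ F) ∧ (F ∨ T)) ∧ ((T ∨ F) ∧ (F ∧ T)))
  [1] ¬((T ∨ F) ∧ (F ∨ T)) ∨ ¬((T ∨ F) ∧ (F ∧ T))
  [2] (¬(T ∨ F) ∨ ¬(F ∨ T)) ∨ ¬((T ∨ F) ∧ (F ∧ T))
  [3] ((¬T ∧ ¬F) ∨ ¬(F ∨ T)) ∨ ¬((T ∨ F) ∧ (F ∧ T))
  [4] ((F ∧ ¬F) ∨ ¬(F ∨ T)) ∨ ¬((T ∨ F) ∧ (F ∧ T))
  [5] (F ∨ ¬(F ∨ T)) ∨ ¬((T ∨ F) ∧ (F ∧ T))
  [6] ¬(F ∨ T) ∨ ¬((T ∨ F) ∧ (F ∧ T))
  [7] (¬F ∧ ¬T) ∨ ¬((T ∨ F) ∧ (F ∧ T))
  [8] (T ∧ ¬T) ∨ ¬((T ∨ F) ∧ (F ∧ T))

Answer: NO — after 8 steps the term is (T ∧ ¬T) ∨ ¬((T ∨ F) ∧ (F ∧ T)), not yet normal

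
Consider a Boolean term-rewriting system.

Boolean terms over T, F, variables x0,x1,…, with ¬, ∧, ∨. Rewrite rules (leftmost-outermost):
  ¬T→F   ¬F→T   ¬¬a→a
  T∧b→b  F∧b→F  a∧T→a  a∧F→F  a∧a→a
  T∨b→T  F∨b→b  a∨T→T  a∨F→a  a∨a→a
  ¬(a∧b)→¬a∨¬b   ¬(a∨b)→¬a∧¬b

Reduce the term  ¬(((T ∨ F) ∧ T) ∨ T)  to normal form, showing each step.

Answer: normal form = F  (in 8 steps)

Derivation:
  start: ¬(((T ∨ F) ∧ T) ∨ T)
  [1] ¬((T ∨ F) ∧ T) ∧ ¬T
  [2] (¬(T ∨ F) ∨ ¬T) ∧ ¬T
  [3] ((¬T ∧ ¬F) ∨ ¬T) ∧ ¬T
  [4] ((F ∧ ¬F) ∨ ¬T) ∧ ¬T
  [5] (F ∨ ¬T) ∧ ¬T
  [6] ¬T ∧ ¬T
  [7] ¬T
  [8] F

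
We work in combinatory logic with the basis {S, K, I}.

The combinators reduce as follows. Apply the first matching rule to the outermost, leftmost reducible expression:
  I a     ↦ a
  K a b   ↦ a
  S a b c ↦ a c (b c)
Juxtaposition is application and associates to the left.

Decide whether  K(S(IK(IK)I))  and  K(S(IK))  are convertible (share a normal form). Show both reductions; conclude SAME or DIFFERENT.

Answer: SAME — A ⇓ K(SK), B ⇓ K(SK)

Working:
Term A:
  start: K(S(IK(IK)I))
  →1  K(S(K(IK)I))
  →2  K(S(IK))
  →3  K(SK)

Term B:
  start: K(S(IK))
  →1  K(SK)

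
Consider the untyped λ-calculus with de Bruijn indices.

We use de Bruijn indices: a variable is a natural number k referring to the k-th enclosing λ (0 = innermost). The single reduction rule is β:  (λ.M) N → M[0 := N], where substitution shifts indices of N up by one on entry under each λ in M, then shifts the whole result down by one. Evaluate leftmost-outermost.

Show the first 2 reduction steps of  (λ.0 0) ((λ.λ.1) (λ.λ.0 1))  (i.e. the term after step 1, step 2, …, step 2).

  start: (λ.0 0) ((λ.λ.1) (λ.λ.0 1))
  step 1: (λ.λ.1) (λ.λ.0 1) ((λ.λ.1) (λ.λ.0 1))
  step 2: (λ.λ.λ.0 1) ((λ.λ.1) (λ.λ.0 1))

Answer: after 2 steps: (λ.λ.λ.0 1) ((λ.λ.1) (λ.λ.0 1))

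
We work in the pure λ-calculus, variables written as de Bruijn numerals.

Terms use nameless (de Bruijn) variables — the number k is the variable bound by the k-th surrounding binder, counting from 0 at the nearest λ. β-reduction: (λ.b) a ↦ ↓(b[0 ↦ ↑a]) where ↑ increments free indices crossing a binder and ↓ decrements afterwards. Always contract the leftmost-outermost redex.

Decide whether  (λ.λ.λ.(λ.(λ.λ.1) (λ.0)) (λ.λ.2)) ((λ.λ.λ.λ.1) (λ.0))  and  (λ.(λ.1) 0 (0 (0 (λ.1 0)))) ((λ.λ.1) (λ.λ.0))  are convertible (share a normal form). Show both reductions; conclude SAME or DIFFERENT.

Answer: DIFFERENT — A ⇓ λ.λ.λ.λ.0, B ⇓ λ.λ.0

Derivation:
Term A:
  start: (λ.λ.λ.(λ.(λ.λ.1) (λ.0)) (λ.λ.2)) ((λ.λ.λ.λ.1) (λ.0))
  step 1: λ.λ.(λ.(λ.λ.1) (λ.0)) (λ.λ.2)
  step 2: λ.λ.(λ.λ.1) (λ.0)
  step 3: λ.λ.λ.λ.0

Term B:
  start: (λ.(λ.1) 0 (0 (0 (λ.1 0)))) ((λ.λ.1) (λ.λ.0))
  step 1: (λ.(λ.λ.1) (λ.λ.0)) ((λ.λ.1) (λ.λ.0)) ((λ.λ.1) (λ.λ.0) ((λ.λ.1) (λ.λ.0) (λ.(λ.λ.1) (λ.λ.0) 0)))
  step 2: (λ.λ.1) (λ.λ.0) ((λ.λ.1) (λ.λ.0) ((λ.λ.1) (λ.λ.0) (λ.(λ.λ.1) (λ.λ.0) 0)))
  step 3: (λ.λ.λ.0) ((λ.λ.1) (λ.λ.0) ((λ.λ.1) (λ.λ.0) (λ.(λ.λ.1) (λ.λ.0) 0)))
  step 4: λ.λ.0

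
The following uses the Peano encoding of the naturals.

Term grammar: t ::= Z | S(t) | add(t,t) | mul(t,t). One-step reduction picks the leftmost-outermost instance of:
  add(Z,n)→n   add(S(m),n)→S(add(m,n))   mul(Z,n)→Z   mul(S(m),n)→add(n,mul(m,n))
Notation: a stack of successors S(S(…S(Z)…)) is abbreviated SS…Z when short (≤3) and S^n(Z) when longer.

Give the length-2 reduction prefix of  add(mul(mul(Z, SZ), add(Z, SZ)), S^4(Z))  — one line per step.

  start: add(mul(mul(Z, SZ), add(Z, SZ)), S^4(Z))
  step 1: add(mul(Z, add(Z, SZ)), S^4(Z))
  step 2: add(Z, S^4(Z))

Answer: after 2 steps: add(Z, S^4(Z))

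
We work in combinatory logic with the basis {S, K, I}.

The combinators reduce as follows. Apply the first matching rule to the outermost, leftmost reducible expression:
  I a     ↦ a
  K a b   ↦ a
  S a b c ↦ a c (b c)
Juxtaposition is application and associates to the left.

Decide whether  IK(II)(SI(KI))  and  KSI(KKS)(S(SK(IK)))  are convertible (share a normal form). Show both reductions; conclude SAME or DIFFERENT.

Answer: DIFFERENT — A ⇓ I, B ⇓ SK(S(SKK))

Working:
Term A:
  start: IK(II)(SI(KI))
  →1  K(II)(SI(KI))
  →2  II
  →3  I

Term B:
  start: KSI(KKS)(S(SK(IK)))
  →1  S(KKS)(S(SK(IK)))
  →2  SK(S(SK(IK)))
  →3  SK(S(SKK))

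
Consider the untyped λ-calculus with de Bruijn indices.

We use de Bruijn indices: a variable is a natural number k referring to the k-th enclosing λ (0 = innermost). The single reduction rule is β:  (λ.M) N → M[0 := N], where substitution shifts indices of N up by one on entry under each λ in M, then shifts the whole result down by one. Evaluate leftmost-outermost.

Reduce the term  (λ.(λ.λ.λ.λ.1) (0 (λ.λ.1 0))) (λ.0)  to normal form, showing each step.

  start: (λ.(λ.λ.λ.λ.1) (0 (λ.λ.1 0))) (λ.0)
  →1  (λ.λ.λ.λ.1) ((λ.0) (λ.λ.1 0))
  →2  λ.λ.λ.1

Answer: normal form = λ.λ.λ.1  (in 2 steps)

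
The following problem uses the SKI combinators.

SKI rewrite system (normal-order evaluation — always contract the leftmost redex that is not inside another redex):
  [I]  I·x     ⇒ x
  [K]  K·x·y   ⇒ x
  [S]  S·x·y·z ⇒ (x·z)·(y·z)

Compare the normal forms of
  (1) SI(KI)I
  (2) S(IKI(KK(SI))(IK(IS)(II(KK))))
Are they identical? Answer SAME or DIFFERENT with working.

Answer: DIFFERENT — A ⇓ I, B ⇓ SS

Working:
Term A:
  start: SI(KI)I
  [1] II(KII)
  [2] I(KII)
  [3] KII
  [4] I

Term B:
  start: S(IKI(KK(SI))(IK(IS)(II(KK))))
  [1] S(KI(KK(SI))(IK(IS)(II(KK))))
  [2] S(I(IK(IS)(II(KK))))
  [3] S(IK(IS)(II(KK)))
  [4] S(K(IS)(II(KK)))
  [5] S(IS)
  [6] SS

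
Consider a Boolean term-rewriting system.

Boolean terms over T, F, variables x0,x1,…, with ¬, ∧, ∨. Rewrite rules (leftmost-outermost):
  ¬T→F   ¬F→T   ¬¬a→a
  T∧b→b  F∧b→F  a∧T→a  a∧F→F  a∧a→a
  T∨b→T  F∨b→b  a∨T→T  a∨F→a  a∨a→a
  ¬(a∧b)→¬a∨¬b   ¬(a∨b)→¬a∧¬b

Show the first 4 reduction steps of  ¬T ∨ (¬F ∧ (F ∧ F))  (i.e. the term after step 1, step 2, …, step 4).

  start: ¬T ∨ (¬F ∧ (F ∧ F))
  →1  F ∨ (¬F ∧ (F ∧ F))
  →2  ¬F ∧ (F ∧ F)
  →3  T ∧ (F ∧ F)
  →4  F ∧ F

Answer: after 4 steps: F ∧ F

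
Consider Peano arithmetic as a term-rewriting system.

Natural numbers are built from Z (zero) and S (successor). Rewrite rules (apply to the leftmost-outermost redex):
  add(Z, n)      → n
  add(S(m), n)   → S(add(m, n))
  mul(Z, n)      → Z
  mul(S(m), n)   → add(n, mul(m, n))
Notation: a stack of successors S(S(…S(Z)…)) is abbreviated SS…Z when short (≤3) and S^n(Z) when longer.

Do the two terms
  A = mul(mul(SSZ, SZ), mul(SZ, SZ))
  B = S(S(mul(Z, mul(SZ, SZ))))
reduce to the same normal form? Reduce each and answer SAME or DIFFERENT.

Term A:
  start: mul(mul(SSZ, SZ), mul(SZ, SZ))
  step 1: mul(add(SZ, mul(SZ, SZ)), mul(SZ, SZ))
  step 2: mul(S(add(Z, mul(SZ, SZ))), mul(SZ, SZ))
  step 3: add(mul(SZ, SZ), mul(add(Z, mul(SZ, SZ)), mul(SZ, SZ)))
  step 4: add(add(SZ, mul(Z, SZ)), mul(add(Z, mul(SZ, SZ)), mul(SZ, SZ)))
  step 5: add(S(add(Z, mul(Z, SZ))), mul(add(Z, mul(SZ, SZ)), mul(SZ, SZ)))
  step 6: S(add(add(Z, mul(Z, SZ)), mul(add(Z, mul(SZ, SZ)), mul(SZ, SZ))))
  step 7: S(add(mul(Z, SZ), mul(add(Z, mul(SZ, SZ)), mul(SZ, SZ))))
  step 8: S(add(Z, mul(add(Z, mul(SZ, SZ)), mul(SZ, SZ))))
  step 9: S(mul(add(Z, mul(SZ, SZ)), mul(SZ, SZ)))
  step 10: S(mul(mul(SZ, SZ), mul(SZ, SZ)))
  step 11: S(mul(add(SZ, mul(Z, SZ)), mul(SZ, SZ)))
  step 12: S(mul(S(add(Z, mul(Z, SZ))), mul(SZ, SZ)))
  step 13: S(add(mul(SZ, SZ), mul(add(Z, mul(Z, SZ)), mul(SZ, SZ))))
  step 14: S(add(add(SZ, mul(Z, SZ)), mul(add(Z, mul(Z, SZ)), mul(SZ, SZ))))
  step 15: S(add(S(add(Z, mul(Z, SZ))), mul(add(Z, mul(Z, SZ)), mul(SZ, SZ))))
  step 16: S(S(add(add(Z, mul(Z, SZ)), mul(add(Z, mul(Z, SZ)), mul(SZ, SZ)))))
  step 17: S(S(add(mul(Z, SZ), mul(add(Z, mul(Z, SZ)), mul(SZ, SZ)))))
  step 18: S(S(add(Z, mul(add(Z, mul(Z, SZ)), mul(SZ, SZ)))))
  step 19: S(S(mul(add(Z, mul(Z, SZ)), mul(SZ, SZ))))
  step 20: S(S(mul(mul(Z, SZ), mul(SZ, SZ))))
  step 21: S(S(mul(Z, mul(SZ, SZ))))
  step 22: SSZ

Term B:
  start: S(S(mul(Z, mul(SZ, SZ))))
  step 1: SSZ

Answer: SAME — A ⇓ SSZ, B ⇓ SSZ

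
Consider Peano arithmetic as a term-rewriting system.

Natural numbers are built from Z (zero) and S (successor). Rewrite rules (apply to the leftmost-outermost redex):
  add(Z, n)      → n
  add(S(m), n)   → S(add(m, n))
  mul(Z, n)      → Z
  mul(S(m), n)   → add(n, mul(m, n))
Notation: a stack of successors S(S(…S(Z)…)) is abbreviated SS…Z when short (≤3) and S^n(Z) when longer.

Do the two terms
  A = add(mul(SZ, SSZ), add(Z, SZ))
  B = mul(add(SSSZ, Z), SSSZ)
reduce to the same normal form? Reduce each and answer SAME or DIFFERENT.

Term A:
  start: add(mul(SZ, SSZ), add(Z, SZ))
  →1  add(add(SSZ, mul(Z, SSZ)), add(Z, SZ))
  →2  add(S(add(SZ, mul(Z, SSZ))), add(Z, SZ))
  →3  S(add(add(SZ, mul(Z, SSZ)), add(Z, SZ)))
  →4  S(add(S(add(Z, mul(Z, SSZ))), add(Z, SZ)))
  →5  S(S(add(add(Z, mul(Z, SSZ)), add(Z, SZ))))
  →6  S(S(add(mul(Z, SSZ), add(Z, SZ))))
  →7  S(S(add(Z, add(Z, SZ))))
  →8  S(S(add(Z, SZ)))
  →9  SSSZ

Term B:
  start: mul(add(SSSZ, Z), SSSZ)
  →1  mul(S(add(SSZ, Z)), SSSZ)
  →2  add(SSSZ, mul(add(SSZ, Z), SSSZ))
  →3  S(add(SSZ, mul(add(SSZ, Z), SSSZ)))
  →4  S(S(add(SZ, mul(add(SSZ, Z), SSSZ))))
  →5  S(S(S(add(Z, mul(add(SSZ, Z), SSSZ)))))
  →6  S(S(S(mul(add(SSZ, Z), SSSZ))))
  →7  S(S(S(mul(S(add(SZ, Z)), SSSZ))))
  →8  S(S(S(add(SSSZ, mul(add(SZ, Z), SSSZ)))))
  →9  S(S(S(S(add(SSZ, mul(add(SZ, Z), SSSZ))))))
  →10  S(S(S(S(S(add(SZ, mul(add(SZ, Z), SSSZ)))))))
  →11  S(S(S(S(S(S(add(Z, mul(add(SZ, Z), SSSZ))))))))
  →12  S(S(S(S(S(S(mul(add(SZ, Z), SSSZ)))))))
  →13  S(S(S(S(S(S(mul(S(add(Z, Z)), SSSZ)))))))
  →14  S(S(S(S(S(S(add(SSSZ, mul(add(Z, Z), SSSZ))))))))
  →15  S(S(S(S(S(S(S(add(SSZ, mul(add(Z, Z), SSSZ)))))))))
  →16  S(S(S(S(S(S(S(S(add(SZ, mul(add(Z, Z), SSSZ))))))))))
  →17  S(S(S(S(S(S(S(S(S(add(Z, mul(add(Z, Z), SSSZ)))))))))))
  →18  S(S(S(S(S(S(S(S(S(mul(add(Z, Z), SSSZ))))))))))
  →19  S(S(S(S(S(S(S(S(S(mul(Z, SSSZ))))))))))
  →20  S^9(Z)

Answer: DIFFERENT — A ⇓ SSSZ, B ⇓ S^9(Z)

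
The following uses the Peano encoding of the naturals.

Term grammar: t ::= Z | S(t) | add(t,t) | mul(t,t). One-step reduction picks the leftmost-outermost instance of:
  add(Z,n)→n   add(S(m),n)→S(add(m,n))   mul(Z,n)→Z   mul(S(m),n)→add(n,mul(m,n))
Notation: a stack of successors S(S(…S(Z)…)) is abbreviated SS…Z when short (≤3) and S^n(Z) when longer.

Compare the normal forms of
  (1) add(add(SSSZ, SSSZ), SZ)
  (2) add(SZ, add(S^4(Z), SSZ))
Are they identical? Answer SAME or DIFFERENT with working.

Term A:
  start: add(add(SSSZ, SSSZ), SZ)
  [1] add(S(add(SSZ, SSSZ)), SZ)
  [2] S(add(add(SSZ, SSSZ), SZ))
  [3] S(add(S(add(SZ, SSSZ)), SZ))
  [4] S(S(add(add(SZ, SSSZ), SZ)))
  [5] S(S(add(S(add(Z, SSSZ)), SZ)))
  [6] S(S(S(add(add(Z, SSSZ), SZ))))
  [7] S(S(S(add(SSSZ, SZ))))
  [8] S(S(S(S(add(SSZ, SZ)))))
  [9] S(S(S(S(S(add(SZ, SZ))))))
  [10] S(S(S(S(S(S(add(Z, SZ)))))))
  [11] S^7(Z)

Term B:
  start: add(SZ, add(S^4(Z), SSZ))
  [1] S(add(Z, add(S^4(Z), SSZ)))
  [2] S(add(S^4(Z), SSZ))
  [3] S(S(add(SSSZ, SSZ)))
  [4] S(S(S(add(SSZ, SSZ))))
  [5] S(S(S(S(add(SZ, SSZ)))))
  [6] S(S(S(S(S(add(Z, SSZ))))))
  [7] S^7(Z)

Answer: SAME — A ⇓ S^7(Z), B ⇓ S^7(Z)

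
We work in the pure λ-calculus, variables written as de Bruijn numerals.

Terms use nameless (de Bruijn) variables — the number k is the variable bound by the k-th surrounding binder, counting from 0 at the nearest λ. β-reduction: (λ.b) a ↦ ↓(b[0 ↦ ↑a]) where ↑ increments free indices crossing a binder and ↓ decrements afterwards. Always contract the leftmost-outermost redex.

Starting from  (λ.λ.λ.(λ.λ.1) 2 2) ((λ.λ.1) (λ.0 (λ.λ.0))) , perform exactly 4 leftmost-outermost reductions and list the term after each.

Answer: after 4 steps: λ.λ.λ.λ.0 (λ.λ.0)

Derivation:
  start: (λ.λ.λ.(λ.λ.1) 2 2) ((λ.λ.1) (λ.0 (λ.λ.0)))
  →1  λ.λ.(λ.λ.1) ((λ.λ.1) (λ.0 (λ.λ.0))) ((λ.λ.1) (λ.0 (λ.λ.0)))
  →2  λ.λ.(λ.(λ.λ.1) (λ.0 (λ.λ.0))) ((λ.λ.1) (λ.0 (λ.λ.0)))
  →3  λ.λ.(λ.λ.1) (λ.0 (λ.λ.0))
  →4  λ.λ.λ.λ.0 (λ.λ.0)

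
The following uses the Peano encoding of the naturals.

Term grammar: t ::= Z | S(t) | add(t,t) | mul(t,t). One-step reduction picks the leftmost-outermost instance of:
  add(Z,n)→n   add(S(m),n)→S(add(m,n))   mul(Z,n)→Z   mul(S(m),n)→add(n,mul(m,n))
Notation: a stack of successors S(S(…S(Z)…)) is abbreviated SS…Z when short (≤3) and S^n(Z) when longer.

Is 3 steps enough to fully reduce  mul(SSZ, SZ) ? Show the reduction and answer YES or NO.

  start: mul(SSZ, SZ)
  step 1: add(SZ, mul(SZ, SZ))
  step 2: S(add(Z, mul(SZ, SZ)))
  step 3: S(mul(SZ, SZ))

Answer: NO — after 3 steps the term is S(mul(SZ, SZ)), not yet normal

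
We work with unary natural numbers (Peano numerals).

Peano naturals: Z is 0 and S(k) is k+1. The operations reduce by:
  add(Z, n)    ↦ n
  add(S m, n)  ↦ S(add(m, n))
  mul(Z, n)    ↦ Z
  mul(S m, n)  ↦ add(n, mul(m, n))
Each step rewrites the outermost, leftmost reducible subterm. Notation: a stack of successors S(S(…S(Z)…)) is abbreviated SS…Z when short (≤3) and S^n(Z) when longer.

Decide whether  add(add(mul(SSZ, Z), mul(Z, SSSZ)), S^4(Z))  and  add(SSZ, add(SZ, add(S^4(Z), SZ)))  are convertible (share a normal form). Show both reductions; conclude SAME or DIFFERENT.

Answer: DIFFERENT — A ⇓ S^4(Z), B ⇓ S^8(Z)

Working:
Term A:
  start: add(add(mul(SSZ, Z), mul(Z, SSSZ)), S^4(Z))
  [1] add(add(add(Z, mul(SZ, Z)), mul(Z, SSSZ)), S^4(Z))
  [2] add(add(mul(SZ, Z), mul(Z, SSSZ)), S^4(Z))
  [3] add(add(add(Z, mul(Z, Z)), mul(Z, SSSZ)), S^4(Z))
  [4] add(add(mul(Z, Z), mul(Z, SSSZ)), S^4(Z))
  [5] add(add(Z, mul(Z, SSSZ)), S^4(Z))
  [6] add(mul(Z, SSSZ), S^4(Z))
  [7] add(Z, S^4(Z))
  [8] S^4(Z)

Term B:
  start: add(SSZ, add(SZ, add(S^4(Z), SZ)))
  [1] S(add(SZ, add(SZ, add(S^4(Z), SZ))))
  [2] S(S(add(Z, add(SZ, add(S^4(Z), SZ)))))
  [3] S(S(add(SZ, add(S^4(Z), SZ))))
  [4] S(S(S(add(Z, add(S^4(Z), SZ)))))
  [5] S(S(S(add(S^4(Z), SZ))))
  [6] S(S(S(S(add(SSSZ, SZ)))))
  [7] S(S(S(S(S(add(SSZ, SZ))))))
  [8] S(S(S(S(S(S(add(SZ, SZ)))))))
  [9] S(S(S(S(S(S(S(add(Z, SZ))))))))
  [10] S^8(Z)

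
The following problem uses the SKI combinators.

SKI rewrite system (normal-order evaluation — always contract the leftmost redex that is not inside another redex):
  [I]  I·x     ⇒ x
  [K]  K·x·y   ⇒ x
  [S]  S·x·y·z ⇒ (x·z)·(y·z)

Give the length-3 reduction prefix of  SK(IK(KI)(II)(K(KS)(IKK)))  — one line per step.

Answer: after 3 steps: SKI

Working:
  start: SK(IK(KI)(II)(K(KS)(IKK)))
  →1  SK(K(KI)(II)(K(KS)(IKK)))
  →2  SK(KI(K(KS)(IKK)))
  →3  SKI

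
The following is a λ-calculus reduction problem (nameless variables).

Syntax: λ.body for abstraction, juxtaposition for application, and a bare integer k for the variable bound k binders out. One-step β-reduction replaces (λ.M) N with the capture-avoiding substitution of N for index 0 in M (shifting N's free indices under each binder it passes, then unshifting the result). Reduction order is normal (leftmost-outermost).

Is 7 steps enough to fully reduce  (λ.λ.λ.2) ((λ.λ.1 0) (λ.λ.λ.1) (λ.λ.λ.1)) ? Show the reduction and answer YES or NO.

  start: (λ.λ.λ.2) ((λ.λ.1 0) (λ.λ.λ.1) (λ.λ.λ.1))
  [1] λ.λ.(λ.λ.1 0) (λ.λ.λ.1) (λ.λ.λ.1)
  [2] λ.λ.(λ.(λ.λ.λ.1) 0) (λ.λ.λ.1)
  [3] λ.λ.(λ.λ.λ.1) (λ.λ.λ.1)
  [4] λ.λ.λ.λ.1

Answer: YES — reaches normal form λ.λ.λ.λ.1 in 4 ≤ 7 steps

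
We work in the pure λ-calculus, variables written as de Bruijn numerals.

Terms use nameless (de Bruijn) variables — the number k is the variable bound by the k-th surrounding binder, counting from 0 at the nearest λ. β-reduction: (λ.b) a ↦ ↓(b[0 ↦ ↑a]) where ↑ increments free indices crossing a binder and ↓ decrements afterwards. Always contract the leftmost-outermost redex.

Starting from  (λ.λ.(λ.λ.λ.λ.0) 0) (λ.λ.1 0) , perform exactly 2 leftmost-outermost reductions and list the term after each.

Answer: after 2 steps: λ.λ.λ.λ.0

Working:
  start: (λ.λ.(λ.λ.λ.λ.0) 0) (λ.λ.1 0)
  step 1: λ.(λ.λ.λ.λ.0) 0
  step 2: λ.λ.λ.λ.0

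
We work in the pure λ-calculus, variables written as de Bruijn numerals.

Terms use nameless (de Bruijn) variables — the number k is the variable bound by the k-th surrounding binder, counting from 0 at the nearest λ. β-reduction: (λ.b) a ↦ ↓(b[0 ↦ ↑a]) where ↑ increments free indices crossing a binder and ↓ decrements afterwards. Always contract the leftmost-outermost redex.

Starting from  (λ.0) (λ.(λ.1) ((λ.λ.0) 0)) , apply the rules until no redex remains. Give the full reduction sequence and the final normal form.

  start: (λ.0) (λ.(λ.1) ((λ.λ.0) 0))
  →1  λ.(λ.1) ((λ.λ.0) 0)
  →2  λ.0

Answer: normal form = λ.0  (in 2 steps)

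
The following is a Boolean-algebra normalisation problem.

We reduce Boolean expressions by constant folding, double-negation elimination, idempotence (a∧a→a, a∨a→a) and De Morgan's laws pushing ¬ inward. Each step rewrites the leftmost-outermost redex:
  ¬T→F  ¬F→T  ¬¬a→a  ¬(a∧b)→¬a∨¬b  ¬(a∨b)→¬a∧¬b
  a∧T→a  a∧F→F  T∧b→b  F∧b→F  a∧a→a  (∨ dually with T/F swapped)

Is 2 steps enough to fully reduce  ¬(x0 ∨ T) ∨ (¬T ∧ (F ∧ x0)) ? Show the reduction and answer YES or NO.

  start: ¬(x0 ∨ T) ∨ (¬T ∧ (F ∧ x0))
  [1] (¬x0 ∧ ¬T) ∨ (¬T ∧ (F ∧ x0))
  [2] (¬x0 ∧ F) ∨ (¬T ∧ (F ∧ x0))

Answer: NO — after 2 steps the term is (¬x0 ∧ F) ∨ (¬T ∧ (F ∧ x0)), not yet normal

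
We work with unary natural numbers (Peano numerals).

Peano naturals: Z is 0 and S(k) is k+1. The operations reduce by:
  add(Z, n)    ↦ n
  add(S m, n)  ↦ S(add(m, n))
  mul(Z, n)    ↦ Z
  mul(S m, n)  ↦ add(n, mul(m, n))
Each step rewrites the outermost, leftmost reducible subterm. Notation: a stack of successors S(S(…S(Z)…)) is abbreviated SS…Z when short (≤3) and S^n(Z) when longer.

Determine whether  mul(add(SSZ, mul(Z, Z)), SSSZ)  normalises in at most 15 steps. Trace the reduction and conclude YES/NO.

  start: mul(add(SSZ, mul(Z, Z)), SSSZ)
  step 1: mul(S(add(SZ, mul(Z, Z))), SSSZ)
  step 2: add(SSSZ, mul(add(SZ, mul(Z, Z)), SSSZ))
  step 3: S(add(SSZ, mul(add(SZ, mul(Z, Z)), SSSZ)))
  step 4: S(S(add(SZ, mul(add(SZ, mul(Z, Z)), SSSZ))))
  step 5: S(S(S(add(Z, mul(add(SZ, mul(Z, Z)), SSSZ)))))
  step 6: S(S(S(mul(add(SZ, mul(Z, Z)), SSSZ))))
  step 7: S(S(S(mul(S(add(Z, mul(Z, Z))), SSSZ))))
  step 8: S(S(S(add(SSSZ, mul(add(Z, mul(Z, Z)), SSSZ)))))
  step 9: S(S(S(S(add(SSZ, mul(add(Z, mul(Z, Z)), SSSZ))))))
  step 10: S(S(S(S(S(add(SZ, mul(add(Z, mul(Z, Z)), SSSZ)))))))
  step 11: S(S(S(S(S(S(add(Z, mul(add(Z, mul(Z, Z)), SSSZ))))))))
  step 12: S(S(S(S(S(S(mul(add(Z, mul(Z, Z)), SSSZ)))))))
  step 13: S(S(S(S(S(S(mul(mul(Z, Z), SSSZ)))))))
  step 14: S(S(S(S(S(S(mul(Z, SSSZ)))))))
  step 15: S^6(Z)

Answer: YES — reaches normal form S^6(Z) in 15 ≤ 15 steps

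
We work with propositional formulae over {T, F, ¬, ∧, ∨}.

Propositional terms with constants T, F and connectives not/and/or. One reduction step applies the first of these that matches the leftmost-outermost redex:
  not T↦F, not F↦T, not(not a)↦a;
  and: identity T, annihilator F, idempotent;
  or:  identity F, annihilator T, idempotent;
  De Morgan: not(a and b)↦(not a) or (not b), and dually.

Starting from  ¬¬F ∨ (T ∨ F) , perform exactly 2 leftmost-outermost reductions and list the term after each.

Answer: after 2 steps: T ∨ F

Working:
  start: ¬¬F ∨ (T ∨ F)
  step 1: F ∨ (T ∨ F)
  step 2: T ∨ F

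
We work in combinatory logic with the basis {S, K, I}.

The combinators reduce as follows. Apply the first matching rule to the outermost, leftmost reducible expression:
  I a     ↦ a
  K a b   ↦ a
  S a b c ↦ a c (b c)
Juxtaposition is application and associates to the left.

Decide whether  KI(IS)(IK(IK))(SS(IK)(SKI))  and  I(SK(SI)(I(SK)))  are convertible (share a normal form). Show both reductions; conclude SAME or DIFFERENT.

Term A:
  start: KI(IS)(IK(IK))(SS(IK)(SKI))
  [1] I(IK(IK))(SS(IK)(SKI))
  [2] IK(IK)(SS(IK)(SKI))
  [3] K(IK)(SS(IK)(SKI))
  [4] IK
  [5] K

Term B:
  start: I(SK(SI)(I(SK)))
  [1] SK(SI)(I(SK))
  [2] K(I(SK))(SI(I(SK)))
  [3] I(SK)
  [4] SK

Answer: DIFFERENT — A ⇓ K, B ⇓ SK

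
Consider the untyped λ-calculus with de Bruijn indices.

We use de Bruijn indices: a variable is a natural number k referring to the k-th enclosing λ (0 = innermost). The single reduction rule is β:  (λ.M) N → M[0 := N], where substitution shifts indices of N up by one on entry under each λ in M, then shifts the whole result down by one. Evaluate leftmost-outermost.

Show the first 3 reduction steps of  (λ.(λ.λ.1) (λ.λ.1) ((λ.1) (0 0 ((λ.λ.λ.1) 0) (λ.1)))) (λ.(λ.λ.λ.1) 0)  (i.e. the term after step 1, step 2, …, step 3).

Answer: after 3 steps: λ.λ.1

Working:
  start: (λ.(λ.λ.1) (λ.λ.1) ((λ.1) (0 0 ((λ.λ.λ.1) 0) (λ.1)))) (λ.(λ.λ.λ.1) 0)
  →1  (λ.λ.1) (λ.λ.1) ((λ.λ.(λ.λ.λ.1) 0) ((λ.(λ.λ.λ.1) 0) (λ.(λ.λ.λ.1) 0) ((λ.λ.λ.1) (λ.(λ.λ.λ.1) 0)) (λ.λ.(λ.λ.λ.1) 0)))
  →2  (λ.λ.λ.1) ((λ.λ.(λ.λ.λ.1) 0) ((λ.(λ.λ.λ.1) 0) (λ.(λ.λ.λ.1) 0) ((λ.λ.λ.1) (λ.(λ.λ.λ.1) 0)) (λ.λ.(λ.λ.λ.1) 0)))
  →3  λ.λ.1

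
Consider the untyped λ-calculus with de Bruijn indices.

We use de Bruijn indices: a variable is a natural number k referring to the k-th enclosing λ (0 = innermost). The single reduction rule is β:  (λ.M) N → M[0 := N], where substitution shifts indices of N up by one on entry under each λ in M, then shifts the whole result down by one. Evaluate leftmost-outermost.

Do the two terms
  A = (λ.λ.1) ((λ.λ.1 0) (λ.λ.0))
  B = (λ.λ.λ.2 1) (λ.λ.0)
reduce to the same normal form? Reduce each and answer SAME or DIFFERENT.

Answer: SAME — A ⇓ λ.λ.λ.0, B ⇓ λ.λ.λ.0

Working:
Term A:
  start: (λ.λ.1) ((λ.λ.1 0) (λ.λ.0))
  step 1: λ.(λ.λ.1 0) (λ.λ.0)
  step 2: λ.λ.(λ.λ.0) 0
  step 3: λ.λ.λ.0

Term B:
  start: (λ.λ.λ.2 1) (λ.λ.0)
  step 1: λ.λ.(λ.λ.0) 1
  step 2: λ.λ.λ.0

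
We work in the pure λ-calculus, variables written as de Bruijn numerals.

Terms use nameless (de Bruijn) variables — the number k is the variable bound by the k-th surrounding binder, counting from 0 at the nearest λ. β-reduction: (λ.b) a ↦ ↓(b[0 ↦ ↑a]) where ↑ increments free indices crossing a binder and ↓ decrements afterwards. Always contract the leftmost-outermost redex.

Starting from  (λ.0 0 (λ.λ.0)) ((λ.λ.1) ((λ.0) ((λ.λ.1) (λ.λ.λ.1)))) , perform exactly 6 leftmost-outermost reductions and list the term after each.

  start: (λ.0 0 (λ.λ.0)) ((λ.λ.1) ((λ.0) ((λ.λ.1) (λ.λ.λ.1))))
  step 1: (λ.λ.1) ((λ.0) ((λ.λ.1) (λ.λ.λ.1))) ((λ.λ.1) ((λ.0) ((λ.λ.1) (λ.λ.λ.1)))) (λ.λ.0)
  step 2: (λ.(λ.0) ((λ.λ.1) (λ.λ.λ.1))) ((λ.λ.1) ((λ.0) ((λ.λ.1) (λ.λ.λ.1)))) (λ.λ.0)
  step 3: (λ.0) ((λ.λ.1) (λ.λ.λ.1)) (λ.λ.0)
  step 4: (λ.λ.1) (λ.λ.λ.1) (λ.λ.0)
  step 5: (λ.λ.λ.λ.1) (λ.λ.0)
  step 6: λ.λ.λ.1

Answer: after 6 steps: λ.λ.λ.1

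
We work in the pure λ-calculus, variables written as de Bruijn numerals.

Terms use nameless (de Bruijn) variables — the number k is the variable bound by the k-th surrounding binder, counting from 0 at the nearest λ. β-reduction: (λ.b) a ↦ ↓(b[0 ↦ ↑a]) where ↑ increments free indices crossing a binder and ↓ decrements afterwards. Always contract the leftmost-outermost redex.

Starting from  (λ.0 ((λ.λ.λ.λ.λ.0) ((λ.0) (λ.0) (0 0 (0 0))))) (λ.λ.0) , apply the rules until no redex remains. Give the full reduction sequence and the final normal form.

Answer: normal form = λ.0  (in 2 steps)

Working:
  start: (λ.0 ((λ.λ.λ.λ.λ.0) ((λ.0) (λ.0) (0 0 (0 0))))) (λ.λ.0)
  →1  (λ.λ.0) ((λ.λ.λ.λ.λ.0) ((λ.0) (λ.0) ((λ.λ.0) (λ.λ.0) ((λ.λ.0) (λ.λ.0)))))
  →2  λ.0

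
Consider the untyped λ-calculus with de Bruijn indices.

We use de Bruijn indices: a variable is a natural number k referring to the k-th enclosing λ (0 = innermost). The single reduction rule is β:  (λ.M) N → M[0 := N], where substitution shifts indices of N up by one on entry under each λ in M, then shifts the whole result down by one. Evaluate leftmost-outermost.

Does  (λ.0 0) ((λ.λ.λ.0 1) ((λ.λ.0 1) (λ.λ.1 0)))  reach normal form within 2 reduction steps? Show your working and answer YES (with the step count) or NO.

  start: (λ.0 0) ((λ.λ.λ.0 1) ((λ.λ.0 1) (λ.λ.1 0)))
  [1] (λ.λ.λ.0 1) ((λ.λ.0 1) (λ.λ.1 0)) ((λ.λ.λ.0 1) ((λ.λ.0 1) (λ.λ.1 0)))
  [2] (λ.λ.0 1) ((λ.λ.λ.0 1) ((λ.λ.0 1) (λ.λ.1 0)))

Answer: NO — after 2 steps the term is (λ.λ.0 1) ((λ.λ.λ.0 1) ((λ.λ.0 1) (λ.λ.1 0))), not yet normal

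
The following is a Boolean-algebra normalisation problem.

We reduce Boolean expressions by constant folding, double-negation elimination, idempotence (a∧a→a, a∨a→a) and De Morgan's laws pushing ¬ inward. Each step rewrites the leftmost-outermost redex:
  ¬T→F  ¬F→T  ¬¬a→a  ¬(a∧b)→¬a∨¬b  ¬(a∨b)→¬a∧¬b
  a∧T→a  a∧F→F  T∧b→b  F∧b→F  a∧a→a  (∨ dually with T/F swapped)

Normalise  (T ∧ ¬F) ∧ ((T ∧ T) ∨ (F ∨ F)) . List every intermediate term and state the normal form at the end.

Answer: normal form = T  (in 5 steps)

Reduction:
  start: (T ∧ ¬F) ∧ ((T ∧ T) ∨ (F ∨ F))
  [1] ¬F ∧ ((T ∧ T) ∨ (F ∨ F))
  [2] T ∧ ((T ∧ T) ∨ (F ∨ F))
  [3] (T ∧ T) ∨ (F ∨ F)
  [4] T ∨ (F ∨ F)
  [5] T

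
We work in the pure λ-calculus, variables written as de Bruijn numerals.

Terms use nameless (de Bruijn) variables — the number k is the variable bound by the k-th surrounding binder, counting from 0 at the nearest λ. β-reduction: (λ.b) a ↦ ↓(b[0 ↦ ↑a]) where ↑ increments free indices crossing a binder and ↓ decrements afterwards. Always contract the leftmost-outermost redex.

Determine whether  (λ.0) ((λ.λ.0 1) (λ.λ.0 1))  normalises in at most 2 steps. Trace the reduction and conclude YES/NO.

Answer: YES — reaches normal form λ.0 (λ.λ.0 1) in 2 ≤ 2 steps

Reduction:
  start: (λ.0) ((λ.λ.0 1) (λ.λ.0 1))
  step 1: (λ.λ.0 1) (λ.λ.0 1)
  step 2: λ.0 (λ.λ.0 1)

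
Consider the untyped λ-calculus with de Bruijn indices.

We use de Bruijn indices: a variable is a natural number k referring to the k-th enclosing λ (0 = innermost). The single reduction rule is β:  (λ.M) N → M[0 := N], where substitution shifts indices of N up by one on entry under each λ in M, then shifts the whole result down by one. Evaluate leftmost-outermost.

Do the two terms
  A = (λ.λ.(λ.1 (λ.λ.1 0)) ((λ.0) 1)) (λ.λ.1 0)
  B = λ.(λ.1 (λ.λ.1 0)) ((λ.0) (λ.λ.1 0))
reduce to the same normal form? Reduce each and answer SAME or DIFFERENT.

Term A:
  start: (λ.λ.(λ.1 (λ.λ.1 0)) ((λ.0) 1)) (λ.λ.1 0)
  →1  λ.(λ.1 (λ.λ.1 0)) ((λ.0) (λ.λ.1 0))
  →2  λ.0 (λ.λ.1 0)

Term B:
  start: λ.(λ.1 (λ.λ.1 0)) ((λ.0) (λ.λ.1 0))
  →1  λ.0 (λ.λ.1 0)

Answer: SAME — A ⇓ λ.0 (λ.λ.1 0), B ⇓ λ.0 (λ.λ.1 0)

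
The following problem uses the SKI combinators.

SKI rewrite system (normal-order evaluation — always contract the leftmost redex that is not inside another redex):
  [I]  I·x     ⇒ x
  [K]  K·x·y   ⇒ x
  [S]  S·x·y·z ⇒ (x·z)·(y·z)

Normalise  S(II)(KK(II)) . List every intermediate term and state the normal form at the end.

Answer: normal form = SIK  (in 2 steps)

Derivation:
  start: S(II)(KK(II))
  step 1: SI(KK(II))
  step 2: SIK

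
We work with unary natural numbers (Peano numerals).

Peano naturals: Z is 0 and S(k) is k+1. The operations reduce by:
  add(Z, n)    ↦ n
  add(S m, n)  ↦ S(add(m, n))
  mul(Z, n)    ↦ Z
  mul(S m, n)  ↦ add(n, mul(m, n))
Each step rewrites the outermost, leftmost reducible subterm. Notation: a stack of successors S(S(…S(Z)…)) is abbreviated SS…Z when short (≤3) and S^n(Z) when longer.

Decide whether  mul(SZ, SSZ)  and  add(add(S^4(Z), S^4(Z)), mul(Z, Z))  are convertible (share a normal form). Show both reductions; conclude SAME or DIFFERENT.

Term A:
  start: mul(SZ, SSZ)
  step 1: add(SSZ, mul(Z, SSZ))
  step 2: S(add(SZ, mul(Z, SSZ)))
  step 3: S(S(add(Z, mul(Z, SSZ))))
  step 4: S(S(mul(Z, SSZ)))
  step 5: SSZ

Term B:
  start: add(add(S^4(Z), S^4(Z)), mul(Z, Z))
  step 1: add(S(add(SSSZ, S^4(Z))), mul(Z, Z))
  step 2: S(add(add(SSSZ, S^4(Z)), mul(Z, Z)))
  step 3: S(add(S(add(SSZ, S^4(Z))), mul(Z, Z)))
  step 4: S(S(add(add(SSZ, S^4(Z)), mul(Z, Z))))
  step 5: S(S(add(S(add(SZ, S^4(Z))), mul(Z, Z))))
  step 6: S(S(S(add(add(SZ, S^4(Z)), mul(Z, Z)))))
  step 7: S(S(S(add(S(add(Z, S^4(Z))), mul(Z, Z)))))
  step 8: S(S(S(S(add(add(Z, S^4(Z)), mul(Z, Z))))))
  step 9: S(S(S(S(add(S^4(Z), mul(Z, Z))))))
  step 10: S(S(S(S(S(add(SSSZ, mul(Z, Z)))))))
  step 11: S(S(S(S(S(S(add(SSZ, mul(Z, Z))))))))
  step 12: S(S(S(S(S(S(S(add(SZ, mul(Z, Z)))))))))
  step 13: S(S(S(S(S(S(S(S(add(Z, mul(Z, Z))))))))))
  step 14: S(S(S(S(S(S(S(S(mul(Z, Z)))))))))
  step 15: S^8(Z)

Answer: DIFFERENT — A ⇓ SSZ, B ⇓ S^8(Z)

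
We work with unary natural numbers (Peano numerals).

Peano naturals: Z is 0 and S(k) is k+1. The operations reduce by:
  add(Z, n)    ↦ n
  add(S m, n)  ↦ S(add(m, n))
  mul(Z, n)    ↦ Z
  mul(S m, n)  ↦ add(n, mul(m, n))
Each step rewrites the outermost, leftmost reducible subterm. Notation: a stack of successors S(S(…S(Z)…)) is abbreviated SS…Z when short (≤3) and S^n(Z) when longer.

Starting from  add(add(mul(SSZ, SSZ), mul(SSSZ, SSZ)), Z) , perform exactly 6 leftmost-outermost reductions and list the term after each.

Answer: after 6 steps: S(add(S(add(add(Z, mul(SZ, SSZ)), mul(SSSZ, SSZ))), Z))

Working:
  start: add(add(mul(SSZ, SSZ), mul(SSSZ, SSZ)), Z)
  [1] add(add(add(SSZ, mul(SZ, SSZ)), mul(SSSZ, SSZ)), Z)
  [2] add(add(S(add(SZ, mul(SZ, SSZ))), mul(SSSZ, SSZ)), Z)
  [3] add(S(add(add(SZ, mul(SZ, SSZ)), mul(SSSZ, SSZ))), Z)
  [4] S(add(add(add(SZ, mul(SZ, SSZ)), mul(SSSZ, SSZ)), Z))
  [5] S(add(add(S(add(Z, mul(SZ, SSZ))), mul(SSSZ, SSZ)), Z))
  [6] S(add(S(add(add(Z, mul(SZ, SSZ)), mul(SSSZ, SSZ))), Z))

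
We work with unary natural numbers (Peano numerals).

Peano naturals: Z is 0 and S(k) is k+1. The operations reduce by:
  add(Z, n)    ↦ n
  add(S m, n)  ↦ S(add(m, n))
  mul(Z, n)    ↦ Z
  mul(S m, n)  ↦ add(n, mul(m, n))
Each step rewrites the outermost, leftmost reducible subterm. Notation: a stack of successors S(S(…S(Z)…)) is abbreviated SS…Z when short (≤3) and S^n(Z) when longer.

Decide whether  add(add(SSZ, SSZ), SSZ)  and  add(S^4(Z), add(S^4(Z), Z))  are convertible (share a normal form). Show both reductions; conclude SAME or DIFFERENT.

Answer: DIFFERENT — A ⇓ S^6(Z), B ⇓ S^8(Z)

Working:
Term A:
  start: add(add(SSZ, SSZ), SSZ)
  step 1: add(S(add(SZ, SSZ)), SSZ)
  step 2: S(add(add(SZ, SSZ), SSZ))
  step 3: S(add(S(add(Z, SSZ)), SSZ))
  step 4: S(S(add(add(Z, SSZ), SSZ)))
  step 5: S(S(add(SSZ, SSZ)))
  step 6: S(S(S(add(SZ, SSZ))))
  step 7: S(S(S(S(add(Z, SSZ)))))
  step 8: S^6(Z)

Term B:
  start: add(S^4(Z), add(S^4(Z), Z))
  step 1: S(add(SSSZ, add(S^4(Z), Z)))
  step 2: S(S(add(SSZ, add(S^4(Z), Z))))
  step 3: S(S(S(add(SZ, add(S^4(Z), Z)))))
  step 4: S(S(S(S(add(Z, add(S^4(Z), Z))))))
  step 5: S(S(S(S(add(S^4(Z), Z)))))
  step 6: S(S(S(S(S(add(SSSZ, Z))))))
  step 7: S(S(S(S(S(S(add(SSZ, Z)))))))
  step 8: S(S(S(S(S(S(S(add(SZ, Z))))))))
  step 9: S(S(S(S(S(S(S(S(add(Z, Z)))))))))
  step 10: S^8(Z)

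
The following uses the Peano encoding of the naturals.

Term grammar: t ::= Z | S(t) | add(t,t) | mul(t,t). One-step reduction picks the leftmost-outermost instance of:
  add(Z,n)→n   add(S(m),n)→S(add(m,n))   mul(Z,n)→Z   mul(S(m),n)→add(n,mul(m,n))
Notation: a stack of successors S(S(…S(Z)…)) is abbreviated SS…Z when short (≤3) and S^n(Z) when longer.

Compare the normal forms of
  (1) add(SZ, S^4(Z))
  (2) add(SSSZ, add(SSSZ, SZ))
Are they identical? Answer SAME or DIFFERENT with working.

Answer: DIFFERENT — A ⇓ S^5(Z), B ⇓ S^7(Z)

Derivation:
Term A:
  start: add(SZ, S^4(Z))
  [1] S(add(Z, S^4(Z)))
  [2] S^5(Z)

Term B:
  start: add(SSSZ, add(SSSZ, SZ))
  [1] S(add(SSZ, add(SSSZ, SZ)))
  [2] S(S(add(SZ, add(SSSZ, SZ))))
  [3] S(S(S(add(Z, add(SSSZ, SZ)))))
  [4] S(S(S(add(SSSZ, SZ))))
  [5] S(S(S(S(add(SSZ, SZ)))))
  [6] S(S(S(S(S(add(SZ, SZ))))))
  [7] S(S(S(S(S(S(add(Z, SZ)))))))
  [8] S^7(Z)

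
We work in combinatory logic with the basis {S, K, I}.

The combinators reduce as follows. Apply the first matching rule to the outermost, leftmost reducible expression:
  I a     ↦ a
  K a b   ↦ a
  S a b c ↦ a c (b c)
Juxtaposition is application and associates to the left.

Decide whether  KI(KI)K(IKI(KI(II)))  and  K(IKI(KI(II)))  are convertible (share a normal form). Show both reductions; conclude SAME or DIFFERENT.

Term A:
  start: KI(KI)K(IKI(KI(II)))
  →1  IK(IKI(KI(II)))
  →2  K(IKI(KI(II)))
  →3  K(KI(KI(II)))
  →4  KI

Term B:
  start: K(IKI(KI(II)))
  →1  K(KI(KI(II)))
  →2  KI

Answer: SAME — A ⇓ KI, B ⇓ KI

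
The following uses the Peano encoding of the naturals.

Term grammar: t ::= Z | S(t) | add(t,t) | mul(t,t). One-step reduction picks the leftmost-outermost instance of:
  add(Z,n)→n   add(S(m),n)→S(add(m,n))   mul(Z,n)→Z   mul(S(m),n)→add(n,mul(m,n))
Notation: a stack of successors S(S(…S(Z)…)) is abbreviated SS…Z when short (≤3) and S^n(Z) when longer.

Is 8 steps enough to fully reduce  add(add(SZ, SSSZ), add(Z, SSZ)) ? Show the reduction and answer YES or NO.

  start: add(add(SZ, SSSZ), add(Z, SSZ))
  →1  add(S(add(Z, SSSZ)), add(Z, SSZ))
  →2  S(add(add(Z, SSSZ), add(Z, SSZ)))
  →3  S(add(SSSZ, add(Z, SSZ)))
  →4  S(S(add(SSZ, add(Z, SSZ))))
  →5  S(S(S(add(SZ, add(Z, SSZ)))))
  →6  S(S(S(S(add(Z, add(Z, SSZ))))))
  →7  S(S(S(S(add(Z, SSZ)))))
  →8  S^6(Z)

Answer: YES — reaches normal form S^6(Z) in 8 ≤ 8 steps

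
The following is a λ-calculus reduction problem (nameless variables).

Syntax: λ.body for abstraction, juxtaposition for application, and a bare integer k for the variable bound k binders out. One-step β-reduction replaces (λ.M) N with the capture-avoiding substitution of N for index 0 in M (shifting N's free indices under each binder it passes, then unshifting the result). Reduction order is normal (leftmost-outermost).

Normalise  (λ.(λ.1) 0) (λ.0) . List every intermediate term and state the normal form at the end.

  start: (λ.(λ.1) 0) (λ.0)
  [1] (λ.λ.0) (λ.0)
  [2] λ.0

Answer: normal form = λ.0  (in 2 steps)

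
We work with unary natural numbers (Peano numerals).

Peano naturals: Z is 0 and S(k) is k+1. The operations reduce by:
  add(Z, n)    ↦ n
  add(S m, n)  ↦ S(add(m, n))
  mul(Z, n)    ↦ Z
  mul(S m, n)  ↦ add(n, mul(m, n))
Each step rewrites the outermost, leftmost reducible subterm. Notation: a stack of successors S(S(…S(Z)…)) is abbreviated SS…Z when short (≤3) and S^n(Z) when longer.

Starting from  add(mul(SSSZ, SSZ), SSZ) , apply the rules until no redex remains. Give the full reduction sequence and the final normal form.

  start: add(mul(SSSZ, SSZ), SSZ)
  step 1: add(add(SSZ, mul(SSZ, SSZ)), SSZ)
  step 2: add(S(add(SZ, mul(SSZ, SSZ))), SSZ)
  step 3: S(add(add(SZ, mul(SSZ, SSZ)), SSZ))
  step 4: S(add(S(add(Z, mul(SSZ, SSZ))), SSZ))
  step 5: S(S(add(add(Z, mul(SSZ, SSZ)), SSZ)))
  step 6: S(S(add(mul(SSZ, SSZ), SSZ)))
  step 7: S(S(add(add(SSZ, mul(SZ, SSZ)), SSZ)))
  step 8: S(S(add(S(add(SZ, mul(SZ, SSZ))), SSZ)))
  step 9: S(S(S(add(add(SZ, mul(SZ, SSZ)), SSZ))))
  step 10: S(S(S(add(S(add(Z, mul(SZ, SSZ))), SSZ))))
  step 11: S(S(S(S(add(add(Z, mul(SZ, SSZ)), SSZ)))))
  step 12: S(S(S(S(add(mul(SZ, SSZ), SSZ)))))
  step 13: S(S(S(S(add(add(SSZ, mul(Z, SSZ)), SSZ)))))
  step 14: S(S(S(S(add(S(add(SZ, mul(Z, SSZ))), SSZ)))))
  step 15: S(S(S(S(S(add(add(SZ, mul(Z, SSZ)), SSZ))))))
  step 16: S(S(S(S(S(add(S(add(Z, mul(Z, SSZ))), SSZ))))))
  step 17: S(S(S(S(S(S(add(add(Z, mul(Z, SSZ)), SSZ)))))))
  step 18: S(S(S(S(S(S(add(mul(Z, SSZ), SSZ)))))))
  step 19: S(S(S(S(S(S(add(Z, SSZ)))))))
  step 20: S^8(Z)

Answer: normal form = S^8(Z)  (in 20 steps)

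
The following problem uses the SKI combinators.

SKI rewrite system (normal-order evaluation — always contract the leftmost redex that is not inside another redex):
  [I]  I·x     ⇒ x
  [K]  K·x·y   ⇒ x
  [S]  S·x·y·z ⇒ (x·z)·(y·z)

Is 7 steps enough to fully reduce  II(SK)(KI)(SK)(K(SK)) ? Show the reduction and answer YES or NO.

  start: II(SK)(KI)(SK)(K(SK))
  step 1: I(SK)(KI)(SK)(K(SK))
  step 2: SK(KI)(SK)(K(SK))
  step 3: K(SK)(KI(SK))(K(SK))
  step 4: SK(K(SK))

Answer: YES — reaches normal form SK(K(SK)) in 4 ≤ 7 steps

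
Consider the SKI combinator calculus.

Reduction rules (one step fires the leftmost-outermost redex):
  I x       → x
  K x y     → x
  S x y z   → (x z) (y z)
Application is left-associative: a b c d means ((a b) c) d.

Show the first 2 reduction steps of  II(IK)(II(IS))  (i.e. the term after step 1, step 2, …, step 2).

Answer: after 2 steps: IK(II(IS))

Working:
  start: II(IK)(II(IS))
  step 1: I(IK)(II(IS))
  step 2: IK(II(IS))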